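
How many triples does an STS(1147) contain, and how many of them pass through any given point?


An STS(v) is a 2-(v, 3, 1) BIBD: block size k = 3, λ = 1.
Replication: r(k − 1) = λ(v − 1) ⇒ r·2 = 1147 − 1 = 1146 ⇒ r = 573.
Block count: b = v(v − 1)/6 = 1147·1146/6 = 1314462/6 = 219077.

r = 573, b = 219077.


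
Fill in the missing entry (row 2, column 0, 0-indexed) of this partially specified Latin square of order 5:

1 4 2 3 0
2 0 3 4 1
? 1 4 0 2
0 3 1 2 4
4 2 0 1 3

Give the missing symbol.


Row 2 contains symbols [0, 1, 2, 4] — missing [3].
Column 0 contains symbols [0, 1, 2, 4] — missing [3].
The missing symbol must appear in both missing sets; intersection = [3].
Therefore the hidden value is 3.

Missing value = 3.


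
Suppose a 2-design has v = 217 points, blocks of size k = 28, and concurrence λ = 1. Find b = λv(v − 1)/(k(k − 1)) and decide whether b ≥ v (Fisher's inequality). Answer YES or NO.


b = λv(v − 1)/(k(k − 1)) = 1·217·216/(28·27) = 46872/756 = 62.
Compare with v = 217: b < v, so Fisher's inequality fails.

NO


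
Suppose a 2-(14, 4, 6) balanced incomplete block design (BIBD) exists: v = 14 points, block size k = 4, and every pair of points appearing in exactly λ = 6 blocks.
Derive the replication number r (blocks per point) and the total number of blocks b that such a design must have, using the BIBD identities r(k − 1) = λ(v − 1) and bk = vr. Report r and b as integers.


Any 2-(v, k, λ) BIBD satisfies two necessary conditions:
  (i)  Each point sits in r blocks, and counting incidences through any fixed point gives r(k − 1) = λ(v − 1), so r = λ(v − 1)/(k − 1).
  (ii) Total incidences bk = vr, so b = vr/k.
Step 1: r = λ(v − 1)/(k − 1) = 6·(14 − 1)/(4 − 1) = 6·13/3 = 78/3 = 26.
Step 2: b = vr/k = 14·26/4 = 364/4 = 91.
Check integrality: r = 26 ∈ Z ✓, b = 91 ∈ Z ✓.
(These identities are necessary conditions: they determine r and b for any design with these parameters, but do not by themselves prove that one exists.)

r = 26, b = 91.


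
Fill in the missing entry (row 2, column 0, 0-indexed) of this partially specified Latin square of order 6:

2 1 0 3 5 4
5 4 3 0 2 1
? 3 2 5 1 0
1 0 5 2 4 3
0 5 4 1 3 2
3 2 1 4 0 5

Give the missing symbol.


Row 2 contains symbols [0, 1, 2, 3, 5] — missing [4].
Column 0 contains symbols [0, 1, 2, 3, 5] — missing [4].
The missing symbol must appear in both missing sets; intersection = [4].
Therefore the hidden value is 4.

Missing value = 4.


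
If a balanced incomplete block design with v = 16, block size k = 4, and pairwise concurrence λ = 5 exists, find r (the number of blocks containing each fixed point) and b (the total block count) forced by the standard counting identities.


Any 2-(v, k, λ) BIBD satisfies two necessary conditions:
  (i)  Each point sits in r blocks, and counting incidences through any fixed point gives r(k − 1) = λ(v − 1), so r = λ(v − 1)/(k − 1).
  (ii) Total incidences bk = vr, so b = vr/k.
Step 1: r = λ(v − 1)/(k − 1) = 5·(16 − 1)/(4 − 1) = 5·15/3 = 75/3 = 25.
Step 2: b = vr/k = 16·25/4 = 400/4 = 100.
Check integrality: r = 25 ∈ Z ✓, b = 100 ∈ Z ✓.
(These identities are necessary conditions: they determine r and b for any design with these parameters, but do not by themselves prove that one exists.)

r = 25, b = 100.


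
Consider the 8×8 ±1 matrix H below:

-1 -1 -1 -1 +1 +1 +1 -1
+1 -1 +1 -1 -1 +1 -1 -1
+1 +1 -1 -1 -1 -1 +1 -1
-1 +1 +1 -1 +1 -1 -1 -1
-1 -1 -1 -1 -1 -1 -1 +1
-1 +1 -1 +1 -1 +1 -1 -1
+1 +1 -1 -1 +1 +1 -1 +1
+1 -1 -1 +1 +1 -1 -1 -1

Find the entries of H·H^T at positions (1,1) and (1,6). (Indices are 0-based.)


Row 1 of H: [1, -1, 1, -1, -1, 1, -1, -1].
Row 6 of H: [1, 1, -1, -1, 1, 1, -1, 1].
(H·H^T)[1][1] = Σ_j H[1][j]·H[1][j] = (1)² + (-1)² + (1)² + (-1)² + (-1)² + (1)² + (-1)² + (-1)² = 1 + 1 + 1 + 1 + 1 + 1 + 1 + 1 = 8.
(H·H^T)[1][6] = Σ_j H[1][j]·H[6][j] = (1)·(1) + (-1)·(1) + (1)·(-1) + (-1)·(-1) + (-1)·(1) + (1)·(1) + (-1)·(-1) + (-1)·(1) = 1 + -1 + -1 + 1 + -1 + 1 + 1 + -1 = 0.
So rows 1 and 6 are orthogonal; the diagonal entry equals n = 8.

(1,1) entry = 8; (1,6) entry = 0.


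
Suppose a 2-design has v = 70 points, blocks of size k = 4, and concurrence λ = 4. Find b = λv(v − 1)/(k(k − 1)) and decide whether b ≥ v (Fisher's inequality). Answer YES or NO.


r = λ(v − 1)/(k − 1) = 4·69/3 = 92.
b = vr/k = 70·92/4 = 1610.
Fisher's inequality: b ≥ v ⇔ 1610 ≥ 70? YES.

YES


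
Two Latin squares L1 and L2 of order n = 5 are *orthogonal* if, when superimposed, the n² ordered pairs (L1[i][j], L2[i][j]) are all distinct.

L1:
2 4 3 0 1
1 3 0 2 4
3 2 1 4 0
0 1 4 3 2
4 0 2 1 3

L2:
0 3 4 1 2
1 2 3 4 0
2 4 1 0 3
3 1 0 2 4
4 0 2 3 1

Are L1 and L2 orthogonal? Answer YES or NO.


Form the n² = 25 superimposed pairs (L1[i][j], L2[i][j]), row by row (rows and columns indexed from 0):
row 0: (2,0) (4,3) (3,4) (0,1) (1,2)
row 1: (1,1) (3,2) (0,3) (2,4) (4,0)
row 2: (3,2) (2,4) (1,1) (4,0) (0,3)
row 3: (0,3) (1,1) (4,0) (3,2) (2,4)
row 4: (4,4) (0,0) (2,2) (1,3) (3,1)
Orthogonality requires all 25 pairs distinct.
But the pair (3,2) repeats: cell (1,1) has L1 = 3, L2 = 2, and cell (2,0) has L1 = 3, L2 = 2.
A repeated pair means some other pair never occurs (only 15 distinct pairs out of 25), so the squares are not orthogonal.
Conclusion: NO.

NO


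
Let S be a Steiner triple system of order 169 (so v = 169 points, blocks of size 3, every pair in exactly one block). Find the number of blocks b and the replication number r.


An STS(v) is a 2-(v, 3, 1) BIBD: block size k = 3, λ = 1.
Replication: r(k − 1) = λ(v − 1) ⇒ r·2 = 169 − 1 = 168 ⇒ r = 84.
Block count: bk = vr ⇒ b·3 = 169·84 = 14196 ⇒ b = 4732.

r = 84, b = 4732.


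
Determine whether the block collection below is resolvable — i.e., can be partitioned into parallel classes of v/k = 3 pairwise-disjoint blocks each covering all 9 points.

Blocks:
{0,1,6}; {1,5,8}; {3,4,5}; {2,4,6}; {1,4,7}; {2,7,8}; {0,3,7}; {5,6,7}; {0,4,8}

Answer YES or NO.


v = 9, block size k = 3, number of blocks = 9.
For resolvability, blocks must partition into parallel classes of size v/k = 3.
Total blocks must therefore be a multiple of 3: 9 = 3·3 + 0 ⇒ divisible ✓.
Consider block {1,4,7}. It intersects every other block in the collection, so no parallel class of size 3 can contain it.
Since every block must belong to some parallel class in a resolution, the collection cannot be partitioned into parallel classes.
Resolvable? NO.

NO


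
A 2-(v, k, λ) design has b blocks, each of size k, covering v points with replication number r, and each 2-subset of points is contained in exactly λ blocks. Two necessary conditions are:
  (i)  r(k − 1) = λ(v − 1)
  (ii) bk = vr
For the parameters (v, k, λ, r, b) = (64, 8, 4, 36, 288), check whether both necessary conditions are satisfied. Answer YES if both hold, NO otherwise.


Condition (i): r(k − 1) = 36·7 = 252; λ(v − 1) = 4·63 = 252. Match? YES.
Condition (ii): bk = 288·8 = 2304; vr = 64·36 = 2304. Match? YES.
Both conditions hold? YES.

YES


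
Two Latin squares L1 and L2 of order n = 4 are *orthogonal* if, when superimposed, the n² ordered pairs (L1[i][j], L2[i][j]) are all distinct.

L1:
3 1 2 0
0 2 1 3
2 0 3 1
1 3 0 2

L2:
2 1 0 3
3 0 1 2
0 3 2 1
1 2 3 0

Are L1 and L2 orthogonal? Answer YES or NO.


Form the n² = 16 superimposed pairs (L1[i][j], L2[i][j]), row by row (rows and columns indexed from 0):
row 0: (3,2) (1,1) (2,0) (0,3)
row 1: (0,3) (2,0) (1,1) (3,2)
row 2: (2,0) (0,3) (3,2) (1,1)
row 3: (1,1) (3,2) (0,3) (2,0)
Orthogonality requires all 16 pairs distinct.
But the pair (0,3) repeats: cell (0,3) has L1 = 0, L2 = 3, and cell (1,0) has L1 = 0, L2 = 3.
A repeated pair means some other pair never occurs (only 4 distinct pairs out of 16), so the squares are not orthogonal.
Conclusion: NO.

NO


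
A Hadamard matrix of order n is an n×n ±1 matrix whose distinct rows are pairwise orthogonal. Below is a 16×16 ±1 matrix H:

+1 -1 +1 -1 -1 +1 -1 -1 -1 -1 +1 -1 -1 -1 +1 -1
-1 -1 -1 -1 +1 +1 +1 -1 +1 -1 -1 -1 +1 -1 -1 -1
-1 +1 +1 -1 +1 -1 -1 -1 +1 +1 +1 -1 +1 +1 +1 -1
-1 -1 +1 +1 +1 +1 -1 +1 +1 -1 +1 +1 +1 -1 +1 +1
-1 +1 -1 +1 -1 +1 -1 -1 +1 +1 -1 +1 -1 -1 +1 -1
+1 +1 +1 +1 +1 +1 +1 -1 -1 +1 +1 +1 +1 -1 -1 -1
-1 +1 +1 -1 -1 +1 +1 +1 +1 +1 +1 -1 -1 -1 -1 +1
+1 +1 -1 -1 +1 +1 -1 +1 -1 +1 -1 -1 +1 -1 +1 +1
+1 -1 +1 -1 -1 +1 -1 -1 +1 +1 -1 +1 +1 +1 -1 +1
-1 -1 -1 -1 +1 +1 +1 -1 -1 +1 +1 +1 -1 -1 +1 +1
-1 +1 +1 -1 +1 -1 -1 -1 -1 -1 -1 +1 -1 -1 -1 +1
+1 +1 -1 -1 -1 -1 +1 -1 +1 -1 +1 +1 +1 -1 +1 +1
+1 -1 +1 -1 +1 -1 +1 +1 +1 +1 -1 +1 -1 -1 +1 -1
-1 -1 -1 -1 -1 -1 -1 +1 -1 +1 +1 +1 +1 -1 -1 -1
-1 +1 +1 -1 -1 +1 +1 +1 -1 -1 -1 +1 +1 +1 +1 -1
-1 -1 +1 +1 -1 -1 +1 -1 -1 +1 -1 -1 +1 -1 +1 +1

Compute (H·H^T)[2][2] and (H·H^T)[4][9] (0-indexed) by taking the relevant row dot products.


Row 2 of H: [-1, 1, 1, -1, 1, -1, -1, -1, 1, 1, 1, -1, 1, 1, 1, -1].
Row 4 of H: [-1, 1, -1, 1, -1, 1, -1, -1, 1, 1, -1, 1, -1, -1, 1, -1].
Row 9 of H: [-1, -1, -1, -1, 1, 1, 1, -1, -1, 1, 1, 1, -1, -1, 1, 1].
(H·H^T)[2][2] = Σ_j H[2][j]·H[2][j] = (-1)² + (1)² + (1)² + (-1)² + (1)² + (-1)² + (-1)² + (-1)² + (1)² + (1)² + (1)² + (-1)² + (1)² + (1)² + (1)² + (-1)² = 1 + 1 + 1 + 1 + 1 + 1 + 1 + 1 + 1 + 1 + 1 + 1 + 1 + 1 + 1 + 1 = 16.
(H·H^T)[4][9] = Σ_j H[4][j]·H[9][j] = (-1)·(-1) + (1)·(-1) + (-1)·(-1) + (1)·(-1) + (-1)·(1) + (1)·(1) + (-1)·(1) + (-1)·(-1) + (1)·(-1) + (1)·(1) + (-1)·(1) + (1)·(1) + (-1)·(-1) + (-1)·(-1) + (1)·(1) + (-1)·(1) = 1 + -1 + 1 + -1 + -1 + 1 + -1 + 1 + -1 + 1 + -1 + 1 + 1 + 1 + 1 + -1 = 2.
Rows 4 and 9 are not orthogonal (dot product = 2 ≠ 0), so H is not a Hadamard matrix.

(2,2) entry = 16; (4,9) entry = 2.


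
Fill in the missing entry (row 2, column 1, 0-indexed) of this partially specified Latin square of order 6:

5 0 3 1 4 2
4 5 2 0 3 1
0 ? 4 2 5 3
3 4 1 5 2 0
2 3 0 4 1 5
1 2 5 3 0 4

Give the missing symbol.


Row 2 contains symbols [0, 2, 3, 4, 5] — missing [1].
Column 1 contains symbols [0, 2, 3, 4, 5] — missing [1].
The missing symbol must appear in both missing sets; intersection = [1].
Therefore the hidden value is 1.

Missing value = 1.


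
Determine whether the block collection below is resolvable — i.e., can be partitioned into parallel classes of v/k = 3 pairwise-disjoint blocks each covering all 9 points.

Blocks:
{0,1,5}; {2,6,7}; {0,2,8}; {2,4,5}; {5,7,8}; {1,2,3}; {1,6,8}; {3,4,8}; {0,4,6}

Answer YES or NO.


v = 9, block size k = 3, number of blocks = 9.
For resolvability, blocks must partition into parallel classes of size v/k = 3.
Total blocks must therefore be a multiple of 3: 9 = 3·3 + 0 ⇒ divisible ✓.
Consider block {0,2,8}. It intersects every other block in the collection, so no parallel class of size 3 can contain it.
Since every block must belong to some parallel class in a resolution, the collection cannot be partitioned into parallel classes.
Resolvable? NO.

NO


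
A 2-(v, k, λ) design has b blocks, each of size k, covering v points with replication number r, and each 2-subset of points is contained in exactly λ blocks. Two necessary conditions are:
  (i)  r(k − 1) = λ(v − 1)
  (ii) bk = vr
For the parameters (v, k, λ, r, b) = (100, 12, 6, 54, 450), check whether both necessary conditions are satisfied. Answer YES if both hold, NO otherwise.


Condition (i): r(k − 1) = 54·11 = 594; λ(v − 1) = 6·99 = 594. Match? YES.
Condition (ii): bk = 450·12 = 5400; vr = 100·54 = 5400. Match? YES.
Both conditions hold? YES.

YES


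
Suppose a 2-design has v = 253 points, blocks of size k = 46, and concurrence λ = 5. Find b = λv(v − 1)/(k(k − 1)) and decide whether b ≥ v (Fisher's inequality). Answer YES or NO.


r = λ(v − 1)/(k − 1) = 5·252/45 = 28.
b = vr/k = 253·28/46 = 154.
Fisher's inequality: b ≥ v ⇔ 154 ≥ 253? NO.

NO


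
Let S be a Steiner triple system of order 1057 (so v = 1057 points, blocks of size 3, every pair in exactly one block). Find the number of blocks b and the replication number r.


An STS(v) is a 2-(v, 3, 1) BIBD: block size k = 3, λ = 1.
Replication: r(k − 1) = λ(v − 1) ⇒ r·2 = 1057 − 1 = 1056 ⇒ r = 528.
Block count: bk = vr ⇒ b·3 = 1057·528 = 558096 ⇒ b = 186032.
(Check via b = v(v − 1)/6 = 1057·1056/6 = 1116192/6 = 186032.)

r = 528, b = 186032.


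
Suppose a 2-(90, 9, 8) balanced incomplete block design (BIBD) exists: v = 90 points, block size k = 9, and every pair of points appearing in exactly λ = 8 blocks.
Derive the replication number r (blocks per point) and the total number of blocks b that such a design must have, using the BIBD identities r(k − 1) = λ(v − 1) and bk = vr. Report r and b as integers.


Any 2-(v, k, λ) BIBD satisfies two necessary conditions:
  (i)  Each point sits in r blocks, and counting incidences through any fixed point gives r(k − 1) = λ(v − 1), so r = λ(v − 1)/(k − 1).
  (ii) Total incidences bk = vr, so b = vr/k.
Step 1: r = λ(v − 1)/(k − 1) = 8·(90 − 1)/(9 − 1) = 8·89/8 = 712/8 = 89.
Step 2: b = vr/k = 90·89/9 = 8010/9 = 890.
Check integrality: r = 89 ∈ Z ✓, b = 890 ∈ Z ✓.
(These identities are necessary conditions: they determine r and b for any design with these parameters, but do not by themselves prove that one exists.)

r = 89, b = 890.


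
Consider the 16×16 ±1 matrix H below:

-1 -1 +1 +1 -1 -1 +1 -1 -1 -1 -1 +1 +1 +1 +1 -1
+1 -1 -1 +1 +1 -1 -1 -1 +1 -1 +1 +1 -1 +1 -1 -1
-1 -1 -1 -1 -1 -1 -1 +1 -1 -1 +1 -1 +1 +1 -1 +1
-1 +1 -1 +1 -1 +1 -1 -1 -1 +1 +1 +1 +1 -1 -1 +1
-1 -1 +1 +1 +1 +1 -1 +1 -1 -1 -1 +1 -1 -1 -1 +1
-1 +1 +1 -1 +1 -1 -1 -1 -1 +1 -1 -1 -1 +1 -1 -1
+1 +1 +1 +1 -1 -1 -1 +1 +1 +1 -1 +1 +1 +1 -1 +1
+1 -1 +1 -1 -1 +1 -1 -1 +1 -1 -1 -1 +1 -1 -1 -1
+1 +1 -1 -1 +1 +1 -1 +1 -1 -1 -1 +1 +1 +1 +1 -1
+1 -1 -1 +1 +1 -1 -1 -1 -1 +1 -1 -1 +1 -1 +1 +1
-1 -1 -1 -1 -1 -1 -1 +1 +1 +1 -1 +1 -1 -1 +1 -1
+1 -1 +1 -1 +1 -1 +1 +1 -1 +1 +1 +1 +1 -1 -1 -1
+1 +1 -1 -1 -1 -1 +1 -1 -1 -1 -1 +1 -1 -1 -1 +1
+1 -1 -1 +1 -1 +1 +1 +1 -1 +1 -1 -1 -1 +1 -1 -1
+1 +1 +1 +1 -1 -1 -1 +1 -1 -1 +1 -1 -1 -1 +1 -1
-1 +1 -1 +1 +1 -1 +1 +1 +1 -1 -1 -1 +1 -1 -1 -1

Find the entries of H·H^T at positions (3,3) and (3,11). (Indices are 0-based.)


Row 3 of H: [-1, 1, -1, 1, -1, 1, -1, -1, -1, 1, 1, 1, 1, -1, -1, 1].
Row 11 of H: [1, -1, 1, -1, 1, -1, 1, 1, -1, 1, 1, 1, 1, -1, -1, -1].
(H·H^T)[3][3] = Σ_j H[3][j]·H[3][j] = (-1)² + (1)² + (-1)² + (1)² + (-1)² + (1)² + (-1)² + (-1)² + (-1)² + (1)² + (1)² + (1)² + (1)² + (-1)² + (-1)² + (1)² = 1 + 1 + 1 + 1 + 1 + 1 + 1 + 1 + 1 + 1 + 1 + 1 + 1 + 1 + 1 + 1 = 16.
(H·H^T)[3][11] = Σ_j H[3][j]·H[11][j] = (-1)·(1) + (1)·(-1) + (-1)·(1) + (1)·(-1) + (-1)·(1) + (1)·(-1) + (-1)·(1) + (-1)·(1) + (-1)·(-1) + (1)·(1) + (1)·(1) + (1)·(1) + (1)·(1) + (-1)·(-1) + (-1)·(-1) + (1)·(-1) = -1 + -1 + -1 + -1 + -1 + -1 + -1 + -1 + 1 + 1 + 1 + 1 + 1 + 1 + 1 + -1 = -2.
Rows 3 and 11 are not orthogonal (dot product = -2 ≠ 0), so H is not a Hadamard matrix.

(3,3) entry = 16; (3,11) entry = -2.


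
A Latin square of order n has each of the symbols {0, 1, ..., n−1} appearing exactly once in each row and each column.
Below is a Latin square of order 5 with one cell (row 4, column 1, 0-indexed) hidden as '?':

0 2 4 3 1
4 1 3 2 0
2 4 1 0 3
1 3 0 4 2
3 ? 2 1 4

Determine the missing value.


Row 4 contains symbols [1, 2, 3, 4] — missing [0].
Column 1 contains symbols [1, 2, 3, 4] — missing [0].
The missing symbol must appear in both missing sets; intersection = [0].
Therefore the hidden value is 0.

Missing value = 0.


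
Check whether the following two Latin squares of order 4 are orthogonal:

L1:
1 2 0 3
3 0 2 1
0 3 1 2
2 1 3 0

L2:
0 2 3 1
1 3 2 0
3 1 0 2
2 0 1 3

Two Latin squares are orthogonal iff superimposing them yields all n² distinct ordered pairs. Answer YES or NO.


Form the n² = 16 superimposed pairs (L1[i][j], L2[i][j]), row by row (rows and columns indexed from 0):
row 0: (1,0) (2,2) (0,3) (3,1)
row 1: (3,1) (0,3) (2,2) (1,0)
row 2: (0,3) (3,1) (1,0) (2,2)
row 3: (2,2) (1,0) (3,1) (0,3)
Orthogonality requires all 16 pairs distinct.
But the pair (3,1) repeats: cell (0,3) has L1 = 3, L2 = 1, and cell (1,0) has L1 = 3, L2 = 1.
A repeated pair means some other pair never occurs (only 4 distinct pairs out of 16), so the squares are not orthogonal.
Conclusion: NO.

NO


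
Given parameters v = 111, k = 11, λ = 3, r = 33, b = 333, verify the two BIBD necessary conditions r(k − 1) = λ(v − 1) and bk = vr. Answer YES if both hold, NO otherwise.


Condition (i): r(k − 1) = 33·10 = 330; λ(v − 1) = 3·110 = 330. Match? YES.
Condition (ii): bk = 333·11 = 3663; vr = 111·33 = 3663. Match? YES.
Both conditions hold? YES.

YES


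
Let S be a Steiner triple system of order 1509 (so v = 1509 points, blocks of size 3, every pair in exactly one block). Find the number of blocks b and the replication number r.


An STS(v) is a 2-(v, 3, 1) BIBD: block size k = 3, λ = 1.
Replication: r(k − 1) = λ(v − 1) ⇒ r·2 = 1509 − 1 = 1508 ⇒ r = 754.
Block count: b = v(v − 1)/6 = 1509·1508/6 = 2275572/6 = 379262.
(Check via bk = vr: 379262·3 = 1137786 = 1509·754 = 1137786 ✓.)

r = 754, b = 379262.


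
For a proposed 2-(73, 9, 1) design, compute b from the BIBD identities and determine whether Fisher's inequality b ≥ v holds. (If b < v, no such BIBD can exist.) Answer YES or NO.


b = λv(v − 1)/(k(k − 1)) = 1·73·72/(9·8) = 5256/72 = 73.
Compare with v = 73: b ≥ v, so Fisher's inequality holds.

YES


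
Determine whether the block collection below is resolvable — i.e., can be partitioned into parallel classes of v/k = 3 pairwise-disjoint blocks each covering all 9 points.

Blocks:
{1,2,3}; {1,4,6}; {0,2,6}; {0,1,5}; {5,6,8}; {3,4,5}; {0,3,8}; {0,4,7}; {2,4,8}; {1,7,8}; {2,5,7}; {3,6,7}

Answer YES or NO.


v = 9, block size k = 3, number of blocks = 12.
For resolvability, blocks must partition into parallel classes of size v/k = 3.
Total blocks must therefore be a multiple of 3: 12 = 3·4 + 0 ⇒ divisible ✓.
Greedy packing gives 4 candidate class(es). Each should be a full parallel class (size 3, covers all 9 points).
  Class 1 (3 blocks): {1,2,3}; {5,6,8}; {0,4,7}. Points covered: [0, 1, 2, 3, 4, 5, 6, 7, 8].
  Class 2 (3 blocks): {1,4,6}; {0,3,8}; {2,5,7}. Points covered: [0, 1, 2, 3, 4, 5, 6, 7, 8].
  Class 3 (3 blocks): {0,2,6}; {3,4,5}; {1,7,8}. Points covered: [0, 1, 2, 3, 4, 5, 6, 7, 8].
  Class 4 (3 blocks): {0,1,5}; {2,4,8}; {3,6,7}. Points covered: [0, 1, 2, 3, 4, 5, 6, 7, 8].
All classes full (size 3)? YES. All classes cover every point? YES.
Resolvable? YES.

YES


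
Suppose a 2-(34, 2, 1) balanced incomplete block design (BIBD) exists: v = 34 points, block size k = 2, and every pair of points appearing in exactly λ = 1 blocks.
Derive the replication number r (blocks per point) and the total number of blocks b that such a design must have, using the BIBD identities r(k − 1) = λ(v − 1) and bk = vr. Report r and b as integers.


Any 2-(v, k, λ) BIBD satisfies two necessary conditions:
  (i)  Each point sits in r blocks, and counting incidences through any fixed point gives r(k − 1) = λ(v − 1), so r = λ(v − 1)/(k − 1).
  (ii) Total incidences bk = vr, so b = vr/k.
Step 1: r = λ(v − 1)/(k − 1) = 1·(34 − 1)/(2 − 1) = 1·33/1 = 33/1 = 33.
Step 2: b = vr/k = 34·33/2 = 1122/2 = 561.
Check integrality: r = 33 ∈ Z ✓, b = 561 ∈ Z ✓.
(These identities are necessary conditions: they determine r and b for any design with these parameters, but do not by themselves prove that one exists.)

r = 33, b = 561.


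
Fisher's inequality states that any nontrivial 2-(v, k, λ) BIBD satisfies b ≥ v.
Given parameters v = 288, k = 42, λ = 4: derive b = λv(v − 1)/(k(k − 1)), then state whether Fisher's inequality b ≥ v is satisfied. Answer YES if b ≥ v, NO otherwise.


r = λ(v − 1)/(k − 1) = 4·287/41 = 28.
b = vr/k = 288·28/42 = 192.
Fisher's inequality: b ≥ v ⇔ 192 ≥ 288? NO.

NO


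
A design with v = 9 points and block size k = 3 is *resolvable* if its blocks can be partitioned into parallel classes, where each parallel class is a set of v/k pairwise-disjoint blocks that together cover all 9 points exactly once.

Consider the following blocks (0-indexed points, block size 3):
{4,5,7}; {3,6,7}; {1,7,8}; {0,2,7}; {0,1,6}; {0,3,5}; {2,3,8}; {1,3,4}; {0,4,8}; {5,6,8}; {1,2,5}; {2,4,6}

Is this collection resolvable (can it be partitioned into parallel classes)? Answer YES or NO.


v = 9, block size k = 3, number of blocks = 12.
For resolvability, blocks must partition into parallel classes of size v/k = 3.
Total blocks must therefore be a multiple of 3: 12 = 3·4 + 0 ⇒ divisible ✓.
Greedy packing gives 4 candidate class(es). Each should be a full parallel class (size 3, covers all 9 points).
  Class 1 (3 blocks): {4,5,7}; {0,1,6}; {2,3,8}. Points covered: [0, 1, 2, 3, 4, 5, 6, 7, 8].
  Class 2 (3 blocks): {3,6,7}; {0,4,8}; {1,2,5}. Points covered: [0, 1, 2, 3, 4, 5, 6, 7, 8].
  Class 3 (3 blocks): {1,7,8}; {0,3,5}; {2,4,6}. Points covered: [0, 1, 2, 3, 4, 5, 6, 7, 8].
  Class 4 (3 blocks): {0,2,7}; {1,3,4}; {5,6,8}. Points covered: [0, 1, 2, 3, 4, 5, 6, 7, 8].
All classes full (size 3)? YES. All classes cover every point? YES.
Resolvable? YES.

YES


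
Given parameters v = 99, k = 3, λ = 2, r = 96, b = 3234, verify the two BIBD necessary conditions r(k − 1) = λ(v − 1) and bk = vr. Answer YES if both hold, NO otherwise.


Condition (i): r(k − 1) = 96·2 = 192; λ(v − 1) = 2·98 = 196. Match? NO.
Condition (ii): bk = 3234·3 = 9702; vr = 99·96 = 9504. Match? NO.
Both conditions hold? NO.

NO


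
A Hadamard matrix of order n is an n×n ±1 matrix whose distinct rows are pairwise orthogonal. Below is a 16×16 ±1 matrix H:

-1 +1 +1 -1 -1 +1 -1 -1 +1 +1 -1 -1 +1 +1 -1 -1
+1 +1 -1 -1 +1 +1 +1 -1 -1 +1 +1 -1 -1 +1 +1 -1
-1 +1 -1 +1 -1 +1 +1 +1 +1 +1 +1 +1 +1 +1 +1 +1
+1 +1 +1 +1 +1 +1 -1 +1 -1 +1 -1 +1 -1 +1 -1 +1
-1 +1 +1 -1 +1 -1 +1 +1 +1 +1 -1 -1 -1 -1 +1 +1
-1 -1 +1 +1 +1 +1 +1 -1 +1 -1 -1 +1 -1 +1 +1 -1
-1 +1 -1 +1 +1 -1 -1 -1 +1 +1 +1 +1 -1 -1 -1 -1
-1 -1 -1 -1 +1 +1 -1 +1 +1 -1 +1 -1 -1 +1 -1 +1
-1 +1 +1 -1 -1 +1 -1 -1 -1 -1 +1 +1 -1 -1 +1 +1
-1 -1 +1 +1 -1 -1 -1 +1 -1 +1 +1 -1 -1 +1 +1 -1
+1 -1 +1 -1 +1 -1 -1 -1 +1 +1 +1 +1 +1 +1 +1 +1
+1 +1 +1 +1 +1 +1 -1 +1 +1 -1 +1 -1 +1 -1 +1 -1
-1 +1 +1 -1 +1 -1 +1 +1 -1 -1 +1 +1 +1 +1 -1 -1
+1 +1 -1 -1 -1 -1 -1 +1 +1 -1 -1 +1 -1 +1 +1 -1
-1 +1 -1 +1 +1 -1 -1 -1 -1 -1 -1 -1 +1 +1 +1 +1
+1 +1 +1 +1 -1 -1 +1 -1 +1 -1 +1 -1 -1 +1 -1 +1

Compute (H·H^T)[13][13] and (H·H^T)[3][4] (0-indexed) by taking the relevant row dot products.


Row 3 of H: [1, 1, 1, 1, 1, 1, -1, 1, -1, 1, -1, 1, -1, 1, -1, 1].
Row 4 of H: [-1, 1, 1, -1, 1, -1, 1, 1, 1, 1, -1, -1, -1, -1, 1, 1].
Row 13 of H: [1, 1, -1, -1, -1, -1, -1, 1, 1, -1, -1, 1, -1, 1, 1, -1].
(H·H^T)[13][13] = Σ_j H[13][j]·H[13][j] = (1)² + (1)² + (-1)² + (-1)² + (-1)² + (-1)² + (-1)² + (1)² + (1)² + (-1)² + (-1)² + (1)² + (-1)² + (1)² + (1)² + (-1)² = 1 + 1 + 1 + 1 + 1 + 1 + 1 + 1 + 1 + 1 + 1 + 1 + 1 + 1 + 1 + 1 = 16.
(H·H^T)[3][4] = Σ_j H[3][j]·H[4][j] = (1)·(-1) + (1)·(1) + (1)·(1) + (1)·(-1) + (1)·(1) + (1)·(-1) + (-1)·(1) + (1)·(1) + (-1)·(1) + (1)·(1) + (-1)·(-1) + (1)·(-1) + (-1)·(-1) + (1)·(-1) + (-1)·(1) + (1)·(1) = -1 + 1 + 1 + -1 + 1 + -1 + -1 + 1 + -1 + 1 + 1 + -1 + 1 + -1 + -1 + 1 = 0.
So rows 3 and 4 are orthogonal; the diagonal entry equals n = 16.

(13,13) entry = 16; (3,4) entry = 0.


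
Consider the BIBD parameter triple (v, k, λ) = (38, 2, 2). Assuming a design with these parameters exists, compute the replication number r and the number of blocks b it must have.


Any 2-(v, k, λ) BIBD satisfies two necessary conditions:
  (i)  Each point sits in r blocks, and counting incidences through any fixed point gives r(k − 1) = λ(v − 1), so r = λ(v − 1)/(k − 1).
  (ii) Total incidences bk = vr, so b = vr/k.
Step 1: r = λ(v − 1)/(k − 1) = 2·(38 − 1)/(2 − 1) = 2·37/1 = 74/1 = 74.
Step 2: b = vr/k = 38·74/2 = 2812/2 = 1406.
Check integrality: r = 74 ∈ Z ✓, b = 1406 ∈ Z ✓.
(These identities are necessary conditions: they determine r and b for any design with these parameters, but do not by themselves prove that one exists.)

r = 74, b = 1406.


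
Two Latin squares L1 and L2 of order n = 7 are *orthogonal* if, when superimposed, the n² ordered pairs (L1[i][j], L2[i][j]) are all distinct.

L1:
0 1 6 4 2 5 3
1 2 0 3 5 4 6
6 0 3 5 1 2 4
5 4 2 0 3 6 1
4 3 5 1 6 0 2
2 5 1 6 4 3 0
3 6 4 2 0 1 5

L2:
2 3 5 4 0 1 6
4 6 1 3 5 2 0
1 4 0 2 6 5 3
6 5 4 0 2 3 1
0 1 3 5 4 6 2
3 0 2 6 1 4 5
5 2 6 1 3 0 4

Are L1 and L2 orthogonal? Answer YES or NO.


Form the n² = 49 superimposed pairs (L1[i][j], L2[i][j]), row by row (rows and columns indexed from 0):
row 0: (0,2) (1,3) (6,5) (4,4) (2,0) (5,1) (3,6)
row 1: (1,4) (2,6) (0,1) (3,3) (5,5) (4,2) (6,0)
row 2: (6,1) (0,4) (3,0) (5,2) (1,6) (2,5) (4,3)
row 3: (5,6) (4,5) (2,4) (0,0) (3,2) (6,3) (1,1)
row 4: (4,0) (3,1) (5,3) (1,5) (6,4) (0,6) (2,2)
row 5: (2,3) (5,0) (1,2) (6,6) (4,1) (3,4) (0,5)
row 6: (3,5) (6,2) (4,6) (2,1) (0,3) (1,0) (5,4)
Orthogonality requires all 49 pairs distinct.
Check by first coordinate: for each symbol s of L1, list the L2 entries in the n cells where L1 = s; they must all differ.
  L1 = 0: L2 entries (in reading order) 2, 1, 4, 0, 6, 5, 3 — all 7 distinct ✓
  L1 = 1: L2 entries (in reading order) 3, 4, 6, 1, 5, 2, 0 — all 7 distinct ✓
  L1 = 2: L2 entries (in reading order) 0, 6, 5, 4, 2, 3, 1 — all 7 distinct ✓
  L1 = 3: L2 entries (in reading order) 6, 3, 0, 2, 1, 4, 5 — all 7 distinct ✓
  L1 = 4: L2 entries (in reading order) 4, 2, 3, 5, 0, 1, 6 — all 7 distinct ✓
  L1 = 5: L2 entries (in reading order) 1, 5, 2, 6, 3, 0, 4 — all 7 distinct ✓
  L1 = 6: L2 entries (in reading order) 5, 0, 1, 3, 4, 6, 2 — all 7 distinct ✓
Every symbol of L1 meets every symbol of L2 exactly once, so all 49 pairs are distinct (49 of 49).
Conclusion: YES.

YES


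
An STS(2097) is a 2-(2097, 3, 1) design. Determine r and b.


An STS(v) is a 2-(v, 3, 1) BIBD: block size k = 3, λ = 1.
Replication: r(k − 1) = λ(v − 1) ⇒ r·2 = 2097 − 1 = 2096 ⇒ r = 1048.
Block count: b = v(v − 1)/6 = 2097·2096/6 = 4395312/6 = 732552.
(Check via bk = vr: 732552·3 = 2197656 = 2097·1048 = 2197656 ✓.)

r = 1048, b = 732552.


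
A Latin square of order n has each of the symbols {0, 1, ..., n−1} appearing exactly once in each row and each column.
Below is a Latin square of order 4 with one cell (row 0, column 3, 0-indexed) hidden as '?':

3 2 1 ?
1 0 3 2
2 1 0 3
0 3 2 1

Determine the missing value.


Row 0 contains symbols [1, 2, 3] — missing [0].
Column 3 contains symbols [1, 2, 3] — missing [0].
The missing symbol must appear in both missing sets; intersection = [0].
Therefore the hidden value is 0.

Missing value = 0.


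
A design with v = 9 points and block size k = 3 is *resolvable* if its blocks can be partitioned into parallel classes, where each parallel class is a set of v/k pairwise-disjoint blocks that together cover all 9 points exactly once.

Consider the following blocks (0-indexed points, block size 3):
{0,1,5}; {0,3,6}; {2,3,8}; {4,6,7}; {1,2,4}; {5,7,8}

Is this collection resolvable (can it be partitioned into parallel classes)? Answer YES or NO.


v = 9, block size k = 3, number of blocks = 6.
For resolvability, blocks must partition into parallel classes of size v/k = 3.
Total blocks must therefore be a multiple of 3: 6 = 3·2 + 0 ⇒ divisible ✓.
Greedy packing gives 2 candidate class(es). Each should be a full parallel class (size 3, covers all 9 points).
  Class 1 (3 blocks): {0,1,5}; {2,3,8}; {4,6,7}. Points covered: [0, 1, 2, 3, 4, 5, 6, 7, 8].
  Class 2 (3 blocks): {0,3,6}; {1,2,4}; {5,7,8}. Points covered: [0, 1, 2, 3, 4, 5, 6, 7, 8].
All classes full (size 3)? YES. All classes cover every point? YES.
Resolvable? YES.

YES


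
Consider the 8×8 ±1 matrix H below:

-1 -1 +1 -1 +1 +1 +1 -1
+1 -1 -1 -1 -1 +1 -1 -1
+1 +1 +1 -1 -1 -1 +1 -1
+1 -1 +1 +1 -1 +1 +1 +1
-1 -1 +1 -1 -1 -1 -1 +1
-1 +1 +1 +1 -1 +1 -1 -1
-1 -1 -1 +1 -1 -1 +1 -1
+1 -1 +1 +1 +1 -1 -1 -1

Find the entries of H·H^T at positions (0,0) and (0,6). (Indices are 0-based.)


Row 0 of H: [-1, -1, 1, -1, 1, 1, 1, -1].
Row 6 of H: [-1, -1, -1, 1, -1, -1, 1, -1].
(H·H^T)[0][0] = Σ_j H[0][j]·H[0][j] = (-1)² + (-1)² + (1)² + (-1)² + (1)² + (1)² + (1)² + (-1)² = 1 + 1 + 1 + 1 + 1 + 1 + 1 + 1 = 8.
(H·H^T)[0][6] = Σ_j H[0][j]·H[6][j] = (-1)·(-1) + (-1)·(-1) + (1)·(-1) + (-1)·(1) + (1)·(-1) + (1)·(-1) + (1)·(1) + (-1)·(-1) = 1 + 1 + -1 + -1 + -1 + -1 + 1 + 1 = 0.
So rows 0 and 6 are orthogonal; the diagonal entry equals n = 8.

(0,0) entry = 8; (0,6) entry = 0.


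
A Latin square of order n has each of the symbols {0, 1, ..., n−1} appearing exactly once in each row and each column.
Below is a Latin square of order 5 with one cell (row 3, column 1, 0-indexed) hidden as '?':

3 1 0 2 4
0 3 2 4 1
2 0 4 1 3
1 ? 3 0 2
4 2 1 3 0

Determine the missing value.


Row 3 contains symbols [0, 1, 2, 3] — missing [4].
Column 1 contains symbols [0, 1, 2, 3] — missing [4].
The missing symbol must appear in both missing sets; intersection = [4].
Therefore the hidden value is 4.

Missing value = 4.


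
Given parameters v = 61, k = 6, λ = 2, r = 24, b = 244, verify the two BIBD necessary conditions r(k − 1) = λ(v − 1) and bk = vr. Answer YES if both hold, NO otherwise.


Condition (i): r(k − 1) = 24·5 = 120; λ(v − 1) = 2·60 = 120. Match? YES.
Condition (ii): bk = 244·6 = 1464; vr = 61·24 = 1464. Match? YES.
Both conditions hold? YES.

YES


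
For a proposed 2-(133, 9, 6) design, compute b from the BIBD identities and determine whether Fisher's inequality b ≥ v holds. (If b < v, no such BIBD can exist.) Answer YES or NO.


b = λv(v − 1)/(k(k − 1)) = 6·133·132/(9·8) = 105336/72 = 1463.
Compare with v = 133: b ≥ v, so Fisher's inequality holds.

YES


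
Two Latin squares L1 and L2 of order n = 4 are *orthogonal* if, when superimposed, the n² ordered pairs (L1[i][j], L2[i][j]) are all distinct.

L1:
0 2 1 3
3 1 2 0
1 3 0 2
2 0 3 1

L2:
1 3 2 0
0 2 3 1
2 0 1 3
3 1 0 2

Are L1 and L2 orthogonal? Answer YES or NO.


Form the n² = 16 superimposed pairs (L1[i][j], L2[i][j]), row by row (rows and columns indexed from 0):
row 0: (0,1) (2,3) (1,2) (3,0)
row 1: (3,0) (1,2) (2,3) (0,1)
row 2: (1,2) (3,0) (0,1) (2,3)
row 3: (2,3) (0,1) (3,0) (1,2)
Orthogonality requires all 16 pairs distinct.
But the pair (3,0) repeats: cell (0,3) has L1 = 3, L2 = 0, and cell (1,0) has L1 = 3, L2 = 0.
A repeated pair means some other pair never occurs (only 4 distinct pairs out of 16), so the squares are not orthogonal.
Conclusion: NO.

NO


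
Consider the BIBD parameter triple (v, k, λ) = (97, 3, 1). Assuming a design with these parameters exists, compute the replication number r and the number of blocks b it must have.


Any 2-(v, k, λ) BIBD satisfies two necessary conditions:
  (i)  Each point sits in r blocks, and counting incidences through any fixed point gives r(k − 1) = λ(v − 1), so r = λ(v − 1)/(k − 1).
  (ii) Total incidences bk = vr, so b = vr/k.
Step 1: r = λ(v − 1)/(k − 1) = 1·(97 − 1)/(3 − 1) = 1·96/2 = 96/2 = 48.
Step 2: b = vr/k = 97·48/3 = 4656/3 = 1552.
Check integrality: r = 48 ∈ Z ✓, b = 1552 ∈ Z ✓.
(These identities are necessary conditions: they determine r and b for any design with these parameters, but do not by themselves prove that one exists.)

r = 48, b = 1552.


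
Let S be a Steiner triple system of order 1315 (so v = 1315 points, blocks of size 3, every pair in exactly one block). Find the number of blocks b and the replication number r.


An STS(v) is a 2-(v, 3, 1) BIBD: block size k = 3, λ = 1.
Replication: r(k − 1) = λ(v − 1) ⇒ r·2 = 1315 − 1 = 1314 ⇒ r = 657.
Block count: bk = vr ⇒ b·3 = 1315·657 = 863955 ⇒ b = 287985.

r = 657, b = 287985.


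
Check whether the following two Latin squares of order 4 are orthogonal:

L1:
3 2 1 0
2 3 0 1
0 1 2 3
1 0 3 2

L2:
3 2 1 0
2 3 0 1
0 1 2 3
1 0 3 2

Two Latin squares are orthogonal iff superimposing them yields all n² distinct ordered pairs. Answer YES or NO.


Form the n² = 16 superimposed pairs (L1[i][j], L2[i][j]), row by row (rows and columns indexed from 0):
row 0: (3,3) (2,2) (1,1) (0,0)
row 1: (2,2) (3,3) (0,0) (1,1)
row 2: (0,0) (1,1) (2,2) (3,3)
row 3: (1,1) (0,0) (3,3) (2,2)
Orthogonality requires all 16 pairs distinct.
But the pair (2,2) repeats: cell (0,1) has L1 = 2, L2 = 2, and cell (1,0) has L1 = 2, L2 = 2.
A repeated pair means some other pair never occurs (only 4 distinct pairs out of 16), so the squares are not orthogonal.
Conclusion: NO.

NO


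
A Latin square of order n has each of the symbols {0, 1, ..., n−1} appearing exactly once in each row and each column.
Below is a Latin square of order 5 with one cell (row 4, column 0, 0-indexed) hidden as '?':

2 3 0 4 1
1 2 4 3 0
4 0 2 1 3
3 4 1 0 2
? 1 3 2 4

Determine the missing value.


Row 4 contains symbols [1, 2, 3, 4] — missing [0].
Column 0 contains symbols [1, 2, 3, 4] — missing [0].
The missing symbol must appear in both missing sets; intersection = [0].
Therefore the hidden value is 0.

Missing value = 0.


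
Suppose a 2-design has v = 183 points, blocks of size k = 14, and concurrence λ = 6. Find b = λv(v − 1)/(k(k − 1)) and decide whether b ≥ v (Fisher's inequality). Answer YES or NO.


b = λv(v − 1)/(k(k − 1)) = 6·183·182/(14·13) = 199836/182 = 1098.
Compare with v = 183: b ≥ v, so Fisher's inequality holds.

YES


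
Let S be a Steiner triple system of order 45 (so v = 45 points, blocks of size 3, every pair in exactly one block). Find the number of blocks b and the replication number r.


An STS(v) is a 2-(v, 3, 1) BIBD: block size k = 3, λ = 1.
Replication: r(k − 1) = λ(v − 1) ⇒ r·2 = 45 − 1 = 44 ⇒ r = 22.
Block count: b = v(v − 1)/6 = 45·44/6 = 1980/6 = 330.

r = 22, b = 330.


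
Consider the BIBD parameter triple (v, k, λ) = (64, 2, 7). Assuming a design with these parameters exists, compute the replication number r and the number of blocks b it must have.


Any 2-(v, k, λ) BIBD satisfies two necessary conditions:
  (i)  Each point sits in r blocks, and counting incidences through any fixed point gives r(k − 1) = λ(v − 1), so r = λ(v − 1)/(k − 1).
  (ii) Total incidences bk = vr, so b = vr/k.
Step 1: r = λ(v − 1)/(k − 1) = 7·(64 − 1)/(2 − 1) = 7·63/1 = 441/1 = 441.
Step 2: b = vr/k = 64·441/2 = 28224/2 = 14112.
Check integrality: r = 441 ∈ Z ✓, b = 14112 ∈ Z ✓.
(These identities are necessary conditions: they determine r and b for any design with these parameters, but do not by themselves prove that one exists.)

r = 441, b = 14112.


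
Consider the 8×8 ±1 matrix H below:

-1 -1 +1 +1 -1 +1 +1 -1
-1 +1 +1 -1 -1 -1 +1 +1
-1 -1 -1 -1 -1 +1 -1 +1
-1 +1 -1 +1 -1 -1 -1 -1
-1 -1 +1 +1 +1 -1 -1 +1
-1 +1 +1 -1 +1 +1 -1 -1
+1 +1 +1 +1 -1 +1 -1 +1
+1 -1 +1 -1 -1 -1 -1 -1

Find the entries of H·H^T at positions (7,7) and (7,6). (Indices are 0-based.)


Row 6 of H: [1, 1, 1, 1, -1, 1, -1, 1].
Row 7 of H: [1, -1, 1, -1, -1, -1, -1, -1].
(H·H^T)[7][7] = Σ_j H[7][j]·H[7][j] = (1)² + (-1)² + (1)² + (-1)² + (-1)² + (-1)² + (-1)² + (-1)² = 1 + 1 + 1 + 1 + 1 + 1 + 1 + 1 = 8.
(H·H^T)[7][6] = Σ_j H[7][j]·H[6][j] = (1)·(1) + (-1)·(1) + (1)·(1) + (-1)·(1) + (-1)·(-1) + (-1)·(1) + (-1)·(-1) + (-1)·(1) = 1 + -1 + 1 + -1 + 1 + -1 + 1 + -1 = 0.
So rows 7 and 6 are orthogonal; the diagonal entry equals n = 8.

(7,7) entry = 8; (7,6) entry = 0.


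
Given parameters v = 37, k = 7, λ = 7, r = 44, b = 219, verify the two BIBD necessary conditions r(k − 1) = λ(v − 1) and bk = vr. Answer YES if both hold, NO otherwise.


Condition (i): r(k − 1) = 44·6 = 264; λ(v − 1) = 7·36 = 252. Match? NO.
Condition (ii): bk = 219·7 = 1533; vr = 37·44 = 1628. Match? NO.
Both conditions hold? NO.

NO


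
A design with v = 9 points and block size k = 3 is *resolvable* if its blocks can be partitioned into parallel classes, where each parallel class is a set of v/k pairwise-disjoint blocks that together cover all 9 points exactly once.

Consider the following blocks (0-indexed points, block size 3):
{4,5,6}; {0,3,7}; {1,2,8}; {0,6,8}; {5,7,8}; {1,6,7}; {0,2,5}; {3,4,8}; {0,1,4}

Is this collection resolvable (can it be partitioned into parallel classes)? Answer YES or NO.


v = 9, block size k = 3, number of blocks = 9.
For resolvability, blocks must partition into parallel classes of size v/k = 3.
Total blocks must therefore be a multiple of 3: 9 = 3·3 + 0 ⇒ divisible ✓.
Consider block {0,6,8}. It intersects every other block in the collection, so no parallel class of size 3 can contain it.
Since every block must belong to some parallel class in a resolution, the collection cannot be partitioned into parallel classes.
Resolvable? NO.

NO


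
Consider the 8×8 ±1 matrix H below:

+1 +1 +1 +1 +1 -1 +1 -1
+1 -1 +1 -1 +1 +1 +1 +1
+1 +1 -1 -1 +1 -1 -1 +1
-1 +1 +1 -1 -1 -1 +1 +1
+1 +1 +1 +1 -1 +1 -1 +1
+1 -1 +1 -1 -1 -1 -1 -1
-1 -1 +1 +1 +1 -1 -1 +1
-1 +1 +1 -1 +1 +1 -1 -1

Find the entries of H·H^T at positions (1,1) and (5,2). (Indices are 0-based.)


Row 1 of H: [1, -1, 1, -1, 1, 1, 1, 1].
Row 2 of H: [1, 1, -1, -1, 1, -1, -1, 1].
Row 5 of H: [1, -1, 1, -1, -1, -1, -1, -1].
(H·H^T)[1][1] = Σ_j H[1][j]·H[1][j] = (1)² + (-1)² + (1)² + (-1)² + (1)² + (1)² + (1)² + (1)² = 1 + 1 + 1 + 1 + 1 + 1 + 1 + 1 = 8.
(H·H^T)[5][2] = Σ_j H[5][j]·H[2][j] = (1)·(1) + (-1)·(1) + (1)·(-1) + (-1)·(-1) + (-1)·(1) + (-1)·(-1) + (-1)·(-1) + (-1)·(1) = 1 + -1 + -1 + 1 + -1 + 1 + 1 + -1 = 0.
So rows 5 and 2 are orthogonal; the diagonal entry equals n = 8.

(1,1) entry = 8; (5,2) entry = 0.


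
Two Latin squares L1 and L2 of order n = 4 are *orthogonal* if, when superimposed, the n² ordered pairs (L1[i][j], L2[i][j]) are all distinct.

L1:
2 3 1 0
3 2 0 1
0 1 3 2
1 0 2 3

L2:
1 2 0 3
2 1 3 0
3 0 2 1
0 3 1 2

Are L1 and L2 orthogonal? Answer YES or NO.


Form the n² = 16 superimposed pairs (L1[i][j], L2[i][j]), row by row (rows and columns indexed from 0):
row 0: (2,1) (3,2) (1,0) (0,3)
row 1: (3,2) (2,1) (0,3) (1,0)
row 2: (0,3) (1,0) (3,2) (2,1)
row 3: (1,0) (0,3) (2,1) (3,2)
Orthogonality requires all 16 pairs distinct.
But the pair (3,2) repeats: cell (0,1) has L1 = 3, L2 = 2, and cell (1,0) has L1 = 3, L2 = 2.
A repeated pair means some other pair never occurs (only 4 distinct pairs out of 16), so the squares are not orthogonal.
Conclusion: NO.

NO


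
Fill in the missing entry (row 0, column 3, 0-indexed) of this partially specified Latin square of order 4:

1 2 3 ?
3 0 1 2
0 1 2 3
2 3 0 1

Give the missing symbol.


Row 0 contains symbols [1, 2, 3] — missing [0].
Column 3 contains symbols [1, 2, 3] — missing [0].
The missing symbol must appear in both missing sets; intersection = [0].
Therefore the hidden value is 0.

Missing value = 0.


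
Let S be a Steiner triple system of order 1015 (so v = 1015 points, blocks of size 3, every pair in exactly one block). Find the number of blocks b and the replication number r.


An STS(v) is a 2-(v, 3, 1) BIBD: block size k = 3, λ = 1.
Replication: r(k − 1) = λ(v − 1) ⇒ r·2 = 1015 − 1 = 1014 ⇒ r = 507.
Block count: bk = vr ⇒ b·3 = 1015·507 = 514605 ⇒ b = 171535.
(Check via b = v(v − 1)/6 = 1015·1014/6 = 1029210/6 = 171535.)

r = 507, b = 171535.


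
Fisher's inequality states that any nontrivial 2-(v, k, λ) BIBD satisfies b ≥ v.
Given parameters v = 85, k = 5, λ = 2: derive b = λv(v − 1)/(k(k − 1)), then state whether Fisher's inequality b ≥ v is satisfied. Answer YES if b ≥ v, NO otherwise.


b = λv(v − 1)/(k(k − 1)) = 2·85·84/(5·4) = 14280/20 = 714.
Compare with v = 85: b ≥ v, so Fisher's inequality holds.

YES


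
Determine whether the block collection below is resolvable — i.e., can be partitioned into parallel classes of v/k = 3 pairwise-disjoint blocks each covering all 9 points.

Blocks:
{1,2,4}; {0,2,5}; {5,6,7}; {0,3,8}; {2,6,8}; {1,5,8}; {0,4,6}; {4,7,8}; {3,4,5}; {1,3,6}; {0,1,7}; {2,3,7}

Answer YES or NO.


v = 9, block size k = 3, number of blocks = 12.
For resolvability, blocks must partition into parallel classes of size v/k = 3.
Total blocks must therefore be a multiple of 3: 12 = 3·4 + 0 ⇒ divisible ✓.
Greedy packing gives 4 candidate class(es). Each should be a full parallel class (size 3, covers all 9 points).
  Class 1 (3 blocks): {1,2,4}; {5,6,7}; {0,3,8}. Points covered: [0, 1, 2, 3, 4, 5, 6, 7, 8].
  Class 2 (3 blocks): {0,2,5}; {4,7,8}; {1,3,6}. Points covered: [0, 1, 2, 3, 4, 5, 6, 7, 8].
  Class 3 (3 blocks): {2,6,8}; {3,4,5}; {0,1,7}. Points covered: [0, 1, 2, 3, 4, 5, 6, 7, 8].
  Class 4 (3 blocks): {1,5,8}; {0,4,6}; {2,3,7}. Points covered: [0, 1, 2, 3, 4, 5, 6, 7, 8].
All classes full (size 3)? YES. All classes cover every point? YES.
Resolvable? YES.

YES
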